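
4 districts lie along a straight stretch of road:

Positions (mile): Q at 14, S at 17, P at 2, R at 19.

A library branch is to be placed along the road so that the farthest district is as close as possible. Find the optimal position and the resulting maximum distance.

location 10.5, max distance 8.5

The 1-center on a line is the midpoint of the two extreme points: leftmost at 2, rightmost at 19.
Optimal location = (2 + 19)/2 = 10.5; maximum distance = (19 − 2)/2 = 8.5.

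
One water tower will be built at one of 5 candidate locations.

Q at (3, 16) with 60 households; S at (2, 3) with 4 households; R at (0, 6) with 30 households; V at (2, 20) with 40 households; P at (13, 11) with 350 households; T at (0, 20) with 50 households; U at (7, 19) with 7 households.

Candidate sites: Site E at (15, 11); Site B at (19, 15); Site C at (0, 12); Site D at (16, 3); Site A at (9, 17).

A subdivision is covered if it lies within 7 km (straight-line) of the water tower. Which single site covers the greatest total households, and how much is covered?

Site E, covering 350

Coverage radius r = 7 km; a point is covered iff (Δx)²+(Δy)² ≤ 7² = 49.
  Site E (15, 11): covers {P} → 350
  Site B (19, 15): covers {none} → 0
  Site C (0, 12): covers {Q, R} → 90
  Site D (16, 3): covers {none} → 0
  Site A (9, 17): covers {Q, U} → 67
Maximum coverage at Site E: 350 households.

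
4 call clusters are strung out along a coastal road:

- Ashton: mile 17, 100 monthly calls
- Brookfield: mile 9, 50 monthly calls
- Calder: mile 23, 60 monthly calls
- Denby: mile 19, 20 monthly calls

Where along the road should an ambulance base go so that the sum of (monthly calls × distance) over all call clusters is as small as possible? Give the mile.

x = 17

For a sum of weighted absolute distances on a line, the optimum is the weighted median (not the mean). Total weight W = 230; half-weight = 115.
Sort by position and accumulate weight:
  mile 9 (Brookfield, w=50) → cum 50
  mile 17 (Ashton, w=100) → cum 150  ≥ 115 → median here
  mile 19 (Denby, w=20) → cum 170
  mile 23 (Calder, w=60) → cum 230
Optimal location: mile 17.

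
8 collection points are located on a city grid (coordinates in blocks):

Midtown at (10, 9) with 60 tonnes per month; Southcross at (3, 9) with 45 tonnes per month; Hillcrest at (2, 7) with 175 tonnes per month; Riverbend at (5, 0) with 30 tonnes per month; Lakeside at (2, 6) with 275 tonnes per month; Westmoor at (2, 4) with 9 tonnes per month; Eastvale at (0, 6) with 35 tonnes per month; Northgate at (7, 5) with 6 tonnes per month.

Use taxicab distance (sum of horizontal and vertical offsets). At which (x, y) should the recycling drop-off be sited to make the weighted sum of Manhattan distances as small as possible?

Manhattan distance separates: Σwᵢ(|x−xᵢ|+|y−yᵢ|) = Σwᵢ|x−xᵢ| + Σwᵢ|y−yᵢ|, so x and y are optimised independently as 1-D weighted medians.
Total weight W = 635; half = 317.5.
x-coordinate, sorted with cumulative weight:
  x=0 (Eastvale, w=35) cum 35
  x=2 (Hillcrest, w=175) cum 210
  x=2 (Lakeside, w=275) cum 485  ← median
  x=2 (Westmoor, w=9) cum 494
  x=3 (Southcross, w=45) cum 539
  x=5 (Riverbend, w=30) cum 569
  x=7 (Northgate, w=6) cum 575
  x=10 (Midtown, w=60) cum 635
⇒ x* = 2
y-coordinate, sorted with cumulative weight:
  y=0 (Riverbend, w=30) cum 30
  y=4 (Westmoor, w=9) cum 39
  y=5 (Northgate, w=6) cum 45
  y=6 (Lakeside, w=275) cum 320  ← median
  y=6 (Eastvale, w=35) cum 355
  y=7 (Hillcrest, w=175) cum 530
  y=9 (Midtown, w=60) cum 590
  y=9 (Southcross, w=45) cum 635
⇒ y* = 6

(2, 6)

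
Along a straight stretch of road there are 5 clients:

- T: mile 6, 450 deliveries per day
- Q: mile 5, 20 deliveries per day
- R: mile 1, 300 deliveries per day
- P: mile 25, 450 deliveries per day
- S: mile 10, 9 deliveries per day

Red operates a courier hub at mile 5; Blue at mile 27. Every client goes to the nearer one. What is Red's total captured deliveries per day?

The indifferent point is the midpoint (5+27)/2 = 16; clients left of it (closer to Red at 5) go to Red, those right go to Blue.
  R at 1 (w=300) → Red
  Q at 5 (w=20) → Red
  T at 6 (w=450) → Red
  S at 10 (w=9) → Red
  P at 25 (w=450) → Blue
Red captures 779; Blue captures 450.

779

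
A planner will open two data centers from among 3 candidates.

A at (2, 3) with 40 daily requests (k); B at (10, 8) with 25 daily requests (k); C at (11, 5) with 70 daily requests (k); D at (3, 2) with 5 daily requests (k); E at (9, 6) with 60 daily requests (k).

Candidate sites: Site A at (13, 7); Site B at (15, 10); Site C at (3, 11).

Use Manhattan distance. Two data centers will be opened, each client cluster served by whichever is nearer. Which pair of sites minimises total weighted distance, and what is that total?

Evaluate every pair (each demand assigned to the nearer of the two):
  {Site A, Site C}: total = 1085
  {Site A, Site B}: total = 1355
  {Site B, Site C}: total = 1810
Best pair: {Site A, Site C} with total 1085.

{Site A, Site C}, total 1085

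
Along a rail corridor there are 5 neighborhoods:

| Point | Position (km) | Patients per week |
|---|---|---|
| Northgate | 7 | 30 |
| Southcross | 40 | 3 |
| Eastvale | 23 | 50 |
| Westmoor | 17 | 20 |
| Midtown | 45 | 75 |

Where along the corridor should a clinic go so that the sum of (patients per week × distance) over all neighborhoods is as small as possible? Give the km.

For a sum of weighted absolute distances on a line, the optimum is the weighted median (not the mean). Total weight W = 178; half-weight = 89.
Sort by position and accumulate weight:
  km 7 (Northgate, w=30) → cum 30
  km 17 (Westmoor, w=20) → cum 50
  km 23 (Eastvale, w=50) → cum 100  ≥ 89 → median here
  km 40 (Southcross, w=3) → cum 103
  km 45 (Midtown, w=75) → cum 178
Optimal location: km 23.

x = 23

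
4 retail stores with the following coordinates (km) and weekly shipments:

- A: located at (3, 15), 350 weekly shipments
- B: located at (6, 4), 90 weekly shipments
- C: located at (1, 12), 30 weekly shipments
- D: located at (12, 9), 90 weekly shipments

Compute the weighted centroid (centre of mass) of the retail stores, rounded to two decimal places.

The minimiser of Σwᵢ‖p−pᵢ‖² is the weighted centroid p* = (Σwᵢpᵢ)/(Σwᵢ).
Σwᵢ = 560.
Σwᵢxᵢ = 350·3 + 90·6 + 30·1 + 90·12 = 2700.
Σwᵢyᵢ = 350·15 + 90·4 + 30·12 + 90·9 = 6780.
x* = 2700/560 = 4.82, y* = 6780/560 = 12.11.

(4.82, 12.11)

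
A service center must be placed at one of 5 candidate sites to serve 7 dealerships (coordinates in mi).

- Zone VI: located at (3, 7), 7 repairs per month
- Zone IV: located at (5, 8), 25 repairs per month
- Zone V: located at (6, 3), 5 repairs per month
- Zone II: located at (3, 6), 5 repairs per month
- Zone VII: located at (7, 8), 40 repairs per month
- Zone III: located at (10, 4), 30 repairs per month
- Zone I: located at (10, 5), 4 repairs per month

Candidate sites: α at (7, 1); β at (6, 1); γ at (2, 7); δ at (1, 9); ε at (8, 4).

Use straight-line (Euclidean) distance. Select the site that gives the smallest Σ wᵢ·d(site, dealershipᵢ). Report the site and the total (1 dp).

ε, total 437.8 mi

Total weighted distance at each candidate:
  α (7, 1): total = 703.0
  β (6, 1): total = 718.4
  γ (2, 7): total = 614.7
  δ (1, 9): total = 771.5
  ε (8, 4): total = 437.8
Minimum is at ε with total 437.8 mi.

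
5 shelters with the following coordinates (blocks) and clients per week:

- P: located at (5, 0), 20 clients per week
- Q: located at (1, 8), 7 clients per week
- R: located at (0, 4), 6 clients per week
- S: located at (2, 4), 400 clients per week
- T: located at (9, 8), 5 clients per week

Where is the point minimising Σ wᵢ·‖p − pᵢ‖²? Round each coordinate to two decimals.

(2.17, 3.93)

The minimiser of Σwᵢ‖p−pᵢ‖² is the weighted centroid p* = (Σwᵢpᵢ)/(Σwᵢ).
Σwᵢ = 438.
Σwᵢxᵢ = 20·5 + 7·1 + 6·0 + 400·2 + 5·9 = 952.
Σwᵢyᵢ = 20·0 + 7·8 + 6·4 + 400·4 + 5·8 = 1720.
x* = 952/438 = 2.17, y* = 1720/438 = 3.93.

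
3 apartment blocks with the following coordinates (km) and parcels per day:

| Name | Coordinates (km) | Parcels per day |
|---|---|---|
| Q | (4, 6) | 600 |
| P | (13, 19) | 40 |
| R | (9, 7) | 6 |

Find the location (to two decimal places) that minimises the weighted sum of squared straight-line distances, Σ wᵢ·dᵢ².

The minimiser of Σwᵢ‖p−pᵢ‖² is the weighted centroid p* = (Σwᵢpᵢ)/(Σwᵢ).
Σwᵢ = 646.
Σwᵢxᵢ = 600·4 + 40·13 + 6·9 = 2974.
Σwᵢyᵢ = 600·6 + 40·19 + 6·7 = 4402.
x* = 2974/646 = 4.60, y* = 4402/646 = 6.81.

(4.60, 6.81)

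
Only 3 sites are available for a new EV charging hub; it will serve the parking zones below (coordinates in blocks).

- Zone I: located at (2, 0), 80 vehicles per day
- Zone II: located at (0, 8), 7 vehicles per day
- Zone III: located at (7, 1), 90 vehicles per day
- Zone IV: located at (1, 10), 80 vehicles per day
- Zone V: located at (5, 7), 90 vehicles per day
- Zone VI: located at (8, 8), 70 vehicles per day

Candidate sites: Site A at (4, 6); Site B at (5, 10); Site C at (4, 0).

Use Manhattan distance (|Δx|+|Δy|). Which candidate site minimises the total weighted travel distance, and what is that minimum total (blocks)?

Site A, total 2562 blocks

Total weighted distance at each candidate:
  Site A (4, 6): total = 2562
  Site B (5, 10): total = 3019
  Site C (4, 0): total = 3204
Minimum is at Site A with total 2562 blocks.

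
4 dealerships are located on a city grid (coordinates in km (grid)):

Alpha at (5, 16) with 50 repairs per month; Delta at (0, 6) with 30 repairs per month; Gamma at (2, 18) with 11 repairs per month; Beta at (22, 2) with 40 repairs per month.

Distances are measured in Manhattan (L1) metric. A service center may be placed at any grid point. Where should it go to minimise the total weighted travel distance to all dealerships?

(5, 6)

Manhattan distance separates: Σwᵢ(|x−xᵢ|+|y−yᵢ|) = Σwᵢ|x−xᵢ| + Σwᵢ|y−yᵢ|, so x and y are optimised independently as 1-D weighted medians.
Total weight W = 131; half = 65.5.
x-coordinate, sorted with cumulative weight:
  x=0 (Delta, w=30) cum 30
  x=2 (Gamma, w=11) cum 41
  x=5 (Alpha, w=50) cum 91  ← median
  x=22 (Beta, w=40) cum 131
⇒ x* = 5
y-coordinate, sorted with cumulative weight:
  y=2 (Beta, w=40) cum 40
  y=6 (Delta, w=30) cum 70  ← median
  y=16 (Alpha, w=50) cum 120
  y=18 (Gamma, w=11) cum 131
⇒ y* = 6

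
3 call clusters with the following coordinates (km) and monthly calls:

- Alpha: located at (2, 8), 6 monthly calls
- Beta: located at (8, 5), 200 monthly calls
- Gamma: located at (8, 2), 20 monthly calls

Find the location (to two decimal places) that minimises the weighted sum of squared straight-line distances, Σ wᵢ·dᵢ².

The minimiser of Σwᵢ‖p−pᵢ‖² is the weighted centroid p* = (Σwᵢpᵢ)/(Σwᵢ).
Σwᵢ = 226.
Σwᵢxᵢ = 6·2 + 200·8 + 20·8 = 1772.
Σwᵢyᵢ = 6·8 + 200·5 + 20·2 = 1088.
x* = 1772/226 = 7.84, y* = 1088/226 = 4.81.

(7.84, 4.81)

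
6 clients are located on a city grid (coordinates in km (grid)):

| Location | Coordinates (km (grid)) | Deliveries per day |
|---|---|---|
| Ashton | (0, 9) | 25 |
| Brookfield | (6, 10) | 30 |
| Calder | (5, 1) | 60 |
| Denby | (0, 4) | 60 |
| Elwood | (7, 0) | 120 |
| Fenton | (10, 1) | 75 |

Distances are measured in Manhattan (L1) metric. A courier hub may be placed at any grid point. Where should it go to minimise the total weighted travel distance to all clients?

Manhattan distance separates: Σwᵢ(|x−xᵢ|+|y−yᵢ|) = Σwᵢ|x−xᵢ| + Σwᵢ|y−yᵢ|, so x and y are optimised independently as 1-D weighted medians.
Total weight W = 370; half = 185.
x-coordinate, sorted with cumulative weight:
  x=0 (Ashton, w=25) cum 25
  x=0 (Denby, w=60) cum 85
  x=5 (Calder, w=60) cum 145
  x=6 (Brookfield, w=30) cum 175
  x=7 (Elwood, w=120) cum 295  ← median
  x=10 (Fenton, w=75) cum 370
⇒ x* = 7
y-coordinate, sorted with cumulative weight:
  y=0 (Elwood, w=120) cum 120
  y=1 (Calder, w=60) cum 180
  y=1 (Fenton, w=75) cum 255  ← median
  y=4 (Denby, w=60) cum 315
  y=9 (Ashton, w=25) cum 340
  y=10 (Brookfield, w=30) cum 370
⇒ y* = 1

(7, 1)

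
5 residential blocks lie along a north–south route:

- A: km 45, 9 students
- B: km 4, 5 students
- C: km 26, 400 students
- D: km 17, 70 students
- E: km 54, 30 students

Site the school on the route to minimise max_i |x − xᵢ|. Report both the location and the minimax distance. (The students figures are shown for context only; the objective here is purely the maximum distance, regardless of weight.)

location 29, max distance 25

The 1-center on a line is the midpoint of the two extreme points: leftmost at 4, rightmost at 54.
Optimal location = (4 + 54)/2 = 29; maximum distance = (54 − 4)/2 = 25.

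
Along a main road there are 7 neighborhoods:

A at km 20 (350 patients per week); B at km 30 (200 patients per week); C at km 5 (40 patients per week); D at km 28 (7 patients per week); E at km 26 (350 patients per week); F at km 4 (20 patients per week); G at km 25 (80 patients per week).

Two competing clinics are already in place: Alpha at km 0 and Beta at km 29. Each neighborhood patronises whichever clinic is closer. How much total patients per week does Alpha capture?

The indifferent point is the midpoint (0+29)/2 = 14.5; neighborhoods left of it (closer to Alpha at 0) go to Alpha, those right go to Beta.
  F at 4 (w=20) → Alpha
  C at 5 (w=40) → Alpha
  A at 20 (w=350) → Beta
  G at 25 (w=80) → Beta
  E at 26 (w=350) → Beta
  D at 28 (w=7) → Beta
  B at 30 (w=200) → Beta
Alpha captures 60; Beta captures 987.

60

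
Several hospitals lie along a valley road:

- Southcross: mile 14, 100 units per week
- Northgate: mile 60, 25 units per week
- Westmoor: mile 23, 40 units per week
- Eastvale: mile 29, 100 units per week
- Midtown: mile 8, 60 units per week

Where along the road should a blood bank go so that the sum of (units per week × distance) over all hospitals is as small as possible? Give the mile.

For a sum of weighted absolute distances on a line, the optimum is the weighted median (not the mean). Total weight W = 325; half-weight = 162.5.
Sort by position and accumulate weight:
  mile 8 (Midtown, w=60) → cum 60
  mile 14 (Southcross, w=100) → cum 160
  mile 23 (Westmoor, w=40) → cum 200  ≥ 162.5 → median here
  mile 29 (Eastvale, w=100) → cum 300
  mile 60 (Northgate, w=25) → cum 325
Optimal location: mile 23.

x = 23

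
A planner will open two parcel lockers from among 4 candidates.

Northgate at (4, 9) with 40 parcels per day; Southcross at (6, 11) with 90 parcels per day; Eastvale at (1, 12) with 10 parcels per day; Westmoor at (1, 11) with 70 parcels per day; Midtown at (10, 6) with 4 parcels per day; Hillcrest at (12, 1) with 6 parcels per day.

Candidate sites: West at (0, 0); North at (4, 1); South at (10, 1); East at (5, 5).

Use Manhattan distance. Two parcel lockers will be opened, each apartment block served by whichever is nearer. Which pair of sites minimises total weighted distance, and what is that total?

Evaluate every pair (each demand assigned to the nearer of the two):
  {South, East}: total = 1672
  {North, East}: total = 1712
  {West, East}: total = 1730
  {West, North}: total = 2462
  {North, South}: total = 2482
  {West, South}: total = 2782
Best pair: {South, East} with total 1672.

{South, East}, total 1672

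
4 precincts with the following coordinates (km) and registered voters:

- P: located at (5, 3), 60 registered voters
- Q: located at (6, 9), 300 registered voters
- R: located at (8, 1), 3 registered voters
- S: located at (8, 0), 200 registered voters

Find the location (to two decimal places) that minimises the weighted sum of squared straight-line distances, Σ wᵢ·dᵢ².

The minimiser of Σwᵢ‖p−pᵢ‖² is the weighted centroid p* = (Σwᵢpᵢ)/(Σwᵢ).
Σwᵢ = 563.
Σwᵢxᵢ = 60·5 + 300·6 + 3·8 + 200·8 = 3724.
Σwᵢyᵢ = 60·3 + 300·9 + 3·1 + 200·0 = 2883.
x* = 3724/563 = 6.61, y* = 2883/563 = 5.12.

(6.61, 5.12)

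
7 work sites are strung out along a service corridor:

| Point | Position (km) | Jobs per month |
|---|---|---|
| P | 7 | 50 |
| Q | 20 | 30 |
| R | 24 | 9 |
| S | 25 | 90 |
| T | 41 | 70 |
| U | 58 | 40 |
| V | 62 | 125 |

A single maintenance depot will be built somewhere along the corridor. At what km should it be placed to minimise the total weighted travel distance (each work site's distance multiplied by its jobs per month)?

x = 41

For a sum of weighted absolute distances on a line, the optimum is the weighted median (not the mean). Total weight W = 414; half-weight = 207.
Sort by position and accumulate weight:
  km 7 (P, w=50) → cum 50
  km 20 (Q, w=30) → cum 80
  km 24 (R, w=9) → cum 89
  km 25 (S, w=90) → cum 179
  km 41 (T, w=70) → cum 249  ≥ 207 → median here
  km 58 (U, w=40) → cum 289
  km 62 (V, w=125) → cum 414
Optimal location: km 41.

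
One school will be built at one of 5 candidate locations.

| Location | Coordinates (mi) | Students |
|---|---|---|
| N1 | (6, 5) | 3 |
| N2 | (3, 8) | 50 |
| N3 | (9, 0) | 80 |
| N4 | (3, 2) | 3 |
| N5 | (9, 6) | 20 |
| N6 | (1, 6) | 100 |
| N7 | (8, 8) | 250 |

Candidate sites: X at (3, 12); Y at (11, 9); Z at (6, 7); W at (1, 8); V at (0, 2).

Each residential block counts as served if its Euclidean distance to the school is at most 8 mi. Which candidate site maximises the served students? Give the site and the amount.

Z, covering 506

Coverage radius r = 8 mi; a point is covered iff (Δx)²+(Δy)² ≤ 8² = 64.
  X (3, 12): covers {N1, N2, N6, N7} → 403
  Y (11, 9): covers {N1, N5, N7} → 273
  Z (6, 7): covers {N1, N2, N3, N4, N5, N6, N7} → 506
  W (1, 8): covers {N1, N2, N4, N6, N7} → 406
  V (0, 2): covers {N1, N2, N4, N6} → 156
Maximum coverage at Z: 506 students.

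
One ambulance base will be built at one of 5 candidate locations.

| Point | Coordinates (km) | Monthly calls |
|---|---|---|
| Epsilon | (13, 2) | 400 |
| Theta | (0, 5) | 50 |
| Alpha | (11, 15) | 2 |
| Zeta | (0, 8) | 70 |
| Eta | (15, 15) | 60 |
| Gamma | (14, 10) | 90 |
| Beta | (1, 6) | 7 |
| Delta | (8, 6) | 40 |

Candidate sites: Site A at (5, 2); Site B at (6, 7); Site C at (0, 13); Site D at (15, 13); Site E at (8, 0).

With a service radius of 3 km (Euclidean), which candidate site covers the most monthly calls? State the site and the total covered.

Site D, covering 60

Coverage radius r = 3 km; a point is covered iff (Δx)²+(Δy)² ≤ 3² = 9.
  Site A (5, 2): covers {none} → 0
  Site B (6, 7): covers {Delta} → 40
  Site C (0, 13): covers {none} → 0
  Site D (15, 13): covers {Eta} → 60
  Site E (8, 0): covers {none} → 0
Maximum coverage at Site D: 60 monthly calls.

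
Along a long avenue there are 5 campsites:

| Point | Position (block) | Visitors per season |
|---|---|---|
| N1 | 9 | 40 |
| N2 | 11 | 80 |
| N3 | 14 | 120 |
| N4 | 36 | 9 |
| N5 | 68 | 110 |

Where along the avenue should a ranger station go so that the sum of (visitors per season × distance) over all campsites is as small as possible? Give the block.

x = 14

For a sum of weighted absolute distances on a line, the optimum is the weighted median (not the mean). Total weight W = 359; half-weight = 179.5.
Sort by position and accumulate weight:
  block 9 (N1, w=40) → cum 40
  block 11 (N2, w=80) → cum 120
  block 14 (N3, w=120) → cum 240  ≥ 179.5 → median here
  block 36 (N4, w=9) → cum 249
  block 68 (N5, w=110) → cum 359
Optimal location: block 14.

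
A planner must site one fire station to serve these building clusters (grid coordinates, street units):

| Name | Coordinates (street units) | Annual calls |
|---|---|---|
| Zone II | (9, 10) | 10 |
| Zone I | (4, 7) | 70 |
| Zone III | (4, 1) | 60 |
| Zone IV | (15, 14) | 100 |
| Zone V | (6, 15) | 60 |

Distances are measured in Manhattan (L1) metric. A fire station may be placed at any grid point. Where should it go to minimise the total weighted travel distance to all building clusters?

Manhattan distance separates: Σwᵢ(|x−xᵢ|+|y−yᵢ|) = Σwᵢ|x−xᵢ| + Σwᵢ|y−yᵢ|, so x and y are optimised independently as 1-D weighted medians.
Total weight W = 300; half = 150.
x-coordinate, sorted with cumulative weight:
  x=4 (Zone I, w=70) cum 70
  x=4 (Zone III, w=60) cum 130
  x=6 (Zone V, w=60) cum 190  ← median
  x=9 (Zone II, w=10) cum 200
  x=15 (Zone IV, w=100) cum 300
⇒ x* = 6
y-coordinate, sorted with cumulative weight:
  y=1 (Zone III, w=60) cum 60
  y=7 (Zone I, w=70) cum 130
  y=10 (Zone II, w=10) cum 140
  y=14 (Zone IV, w=100) cum 240  ← median
  y=15 (Zone V, w=60) cum 300
⇒ y* = 14

(6, 14)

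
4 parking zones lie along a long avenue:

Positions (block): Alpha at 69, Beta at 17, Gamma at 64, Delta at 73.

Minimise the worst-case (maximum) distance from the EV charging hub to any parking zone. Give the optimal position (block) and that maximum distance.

The 1-center on a line is the midpoint of the two extreme points: leftmost at 17, rightmost at 73.
Optimal location = (17 + 73)/2 = 45; maximum distance = (73 − 17)/2 = 28.

location 45, max distance 28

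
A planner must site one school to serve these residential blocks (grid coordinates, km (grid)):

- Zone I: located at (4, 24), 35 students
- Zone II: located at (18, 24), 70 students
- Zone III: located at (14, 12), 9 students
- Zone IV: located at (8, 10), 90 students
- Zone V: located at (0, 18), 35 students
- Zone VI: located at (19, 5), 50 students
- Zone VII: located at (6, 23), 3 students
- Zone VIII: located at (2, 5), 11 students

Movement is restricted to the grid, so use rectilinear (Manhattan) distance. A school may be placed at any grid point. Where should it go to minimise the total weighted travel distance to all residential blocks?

(8, 12)

Manhattan distance separates: Σwᵢ(|x−xᵢ|+|y−yᵢ|) = Σwᵢ|x−xᵢ| + Σwᵢ|y−yᵢ|, so x and y are optimised independently as 1-D weighted medians.
Total weight W = 303; half = 151.5.
x-coordinate, sorted with cumulative weight:
  x=0 (Zone V, w=35) cum 35
  x=2 (Zone VIII, w=11) cum 46
  x=4 (Zone I, w=35) cum 81
  x=6 (Zone VII, w=3) cum 84
  x=8 (Zone IV, w=90) cum 174  ← median
  x=14 (Zone III, w=9) cum 183
  x=18 (Zone II, w=70) cum 253
  x=19 (Zone VI, w=50) cum 303
⇒ x* = 8
y-coordinate, sorted with cumulative weight:
  y=5 (Zone VI, w=50) cum 50
  y=5 (Zone VIII, w=11) cum 61
  y=10 (Zone IV, w=90) cum 151
  y=12 (Zone III, w=9) cum 160  ← median
  y=18 (Zone V, w=35) cum 195
  y=23 (Zone VII, w=3) cum 198
  y=24 (Zone I, w=35) cum 233
  y=24 (Zone II, w=70) cum 303
⇒ y* = 12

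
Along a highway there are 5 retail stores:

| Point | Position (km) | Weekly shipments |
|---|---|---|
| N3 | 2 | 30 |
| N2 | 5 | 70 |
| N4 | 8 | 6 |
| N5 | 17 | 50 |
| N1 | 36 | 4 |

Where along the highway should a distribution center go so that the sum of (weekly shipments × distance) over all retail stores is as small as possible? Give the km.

For a sum of weighted absolute distances on a line, the optimum is the weighted median (not the mean). Total weight W = 160; half-weight = 80.
Sort by position and accumulate weight:
  km 2 (N3, w=30) → cum 30
  km 5 (N2, w=70) → cum 100  ≥ 80 → median here
  km 8 (N4, w=6) → cum 106
  km 17 (N5, w=50) → cum 156
  km 36 (N1, w=4) → cum 160
Optimal location: km 5.

x = 5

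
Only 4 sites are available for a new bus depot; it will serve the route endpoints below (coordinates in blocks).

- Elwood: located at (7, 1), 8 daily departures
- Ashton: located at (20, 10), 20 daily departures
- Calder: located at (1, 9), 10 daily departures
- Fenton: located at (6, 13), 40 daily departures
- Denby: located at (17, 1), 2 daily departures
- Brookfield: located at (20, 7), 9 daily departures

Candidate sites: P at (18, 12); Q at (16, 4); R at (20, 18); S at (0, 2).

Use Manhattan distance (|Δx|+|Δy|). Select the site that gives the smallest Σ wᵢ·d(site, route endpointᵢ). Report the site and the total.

P, total 1063 blocks

Total weighted distance at each candidate:
  P (18, 12): total = 1063
  Q (16, 4): total = 1327
  R (20, 18): total = 1579
  S (0, 2): total = 1645
Minimum is at P with total 1063 blocks.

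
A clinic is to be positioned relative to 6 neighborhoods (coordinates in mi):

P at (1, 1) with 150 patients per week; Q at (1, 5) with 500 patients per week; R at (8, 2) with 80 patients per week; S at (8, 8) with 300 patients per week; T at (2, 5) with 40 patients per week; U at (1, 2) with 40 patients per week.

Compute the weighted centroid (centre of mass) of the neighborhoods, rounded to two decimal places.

(3.43, 4.95)

The minimiser of Σwᵢ‖p−pᵢ‖² is the weighted centroid p* = (Σwᵢpᵢ)/(Σwᵢ).
Σwᵢ = 1110.
Σwᵢxᵢ = 150·1 + 500·1 + 80·8 + 300·8 + 40·2 + 40·1 = 3810.
Σwᵢyᵢ = 150·1 + 500·5 + 80·2 + 300·8 + 40·5 + 40·2 = 5490.
x* = 3810/1110 = 3.43, y* = 5490/1110 = 4.95.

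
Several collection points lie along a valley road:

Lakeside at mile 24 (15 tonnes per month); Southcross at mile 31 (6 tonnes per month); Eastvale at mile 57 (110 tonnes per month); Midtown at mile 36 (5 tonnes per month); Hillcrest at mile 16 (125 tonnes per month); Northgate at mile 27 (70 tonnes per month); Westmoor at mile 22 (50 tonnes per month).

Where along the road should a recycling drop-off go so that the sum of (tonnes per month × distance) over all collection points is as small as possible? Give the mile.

For a sum of weighted absolute distances on a line, the optimum is the weighted median (not the mean). Total weight W = 381; half-weight = 190.5.
Sort by position and accumulate weight:
  mile 16 (Hillcrest, w=125) → cum 125
  mile 22 (Westmoor, w=50) → cum 175
  mile 24 (Lakeside, w=15) → cum 190
  mile 27 (Northgate, w=70) → cum 260  ≥ 190.5 → median here
  mile 31 (Southcross, w=6) → cum 266
  mile 36 (Midtown, w=5) → cum 271
  mile 57 (Eastvale, w=110) → cum 381
Optimal location: mile 27.

x = 27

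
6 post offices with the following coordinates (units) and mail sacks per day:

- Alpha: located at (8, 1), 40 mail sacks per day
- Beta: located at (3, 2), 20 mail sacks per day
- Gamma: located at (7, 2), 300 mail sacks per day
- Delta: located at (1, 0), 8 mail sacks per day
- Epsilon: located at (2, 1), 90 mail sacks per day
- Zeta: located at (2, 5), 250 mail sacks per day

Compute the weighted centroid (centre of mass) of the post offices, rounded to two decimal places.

(4.47, 2.85)

The minimiser of Σwᵢ‖p−pᵢ‖² is the weighted centroid p* = (Σwᵢpᵢ)/(Σwᵢ).
Σwᵢ = 708.
Σwᵢxᵢ = 40·8 + 20·3 + 300·7 + 8·1 + 90·2 + 250·2 = 3168.
Σwᵢyᵢ = 40·1 + 20·2 + 300·2 + 8·0 + 90·1 + 250·5 = 2020.
x* = 3168/708 = 4.47, y* = 2020/708 = 2.85.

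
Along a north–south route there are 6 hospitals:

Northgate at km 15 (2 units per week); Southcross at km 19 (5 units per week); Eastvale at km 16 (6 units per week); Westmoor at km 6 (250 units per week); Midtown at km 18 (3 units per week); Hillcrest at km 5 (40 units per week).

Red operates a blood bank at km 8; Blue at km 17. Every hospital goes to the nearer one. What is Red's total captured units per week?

The indifferent point is the midpoint (8+17)/2 = 12.5; hospitals left of it (closer to Red at 8) go to Red, those right go to Blue.
  Hillcrest at 5 (w=40) → Red
  Westmoor at 6 (w=250) → Red
  Northgate at 15 (w=2) → Blue
  Eastvale at 16 (w=6) → Blue
  Midtown at 18 (w=3) → Blue
  Southcross at 19 (w=5) → Blue
Red captures 290; Blue captures 16.

290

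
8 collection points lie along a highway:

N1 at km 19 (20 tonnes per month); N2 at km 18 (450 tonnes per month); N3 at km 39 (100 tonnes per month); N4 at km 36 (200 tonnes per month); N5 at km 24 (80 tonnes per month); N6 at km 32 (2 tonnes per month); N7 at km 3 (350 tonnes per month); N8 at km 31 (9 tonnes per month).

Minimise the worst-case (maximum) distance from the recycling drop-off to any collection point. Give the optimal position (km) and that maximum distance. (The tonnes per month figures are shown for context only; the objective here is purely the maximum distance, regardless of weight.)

location 21, max distance 18

The 1-center on a line is the midpoint of the two extreme points: leftmost at 3, rightmost at 39.
Optimal location = (3 + 39)/2 = 21; maximum distance = (39 − 3)/2 = 18.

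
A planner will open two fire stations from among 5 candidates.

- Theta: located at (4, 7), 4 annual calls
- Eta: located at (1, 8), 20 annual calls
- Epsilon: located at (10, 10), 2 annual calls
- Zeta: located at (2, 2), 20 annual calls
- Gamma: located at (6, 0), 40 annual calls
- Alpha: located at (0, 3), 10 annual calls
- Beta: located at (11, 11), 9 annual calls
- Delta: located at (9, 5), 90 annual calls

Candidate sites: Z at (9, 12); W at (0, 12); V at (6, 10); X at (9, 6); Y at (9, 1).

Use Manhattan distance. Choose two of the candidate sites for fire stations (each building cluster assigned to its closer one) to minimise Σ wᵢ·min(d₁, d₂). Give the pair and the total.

Evaluate every pair (each demand assigned to the nearer of the two):
  {X, Y}: total = 817
  {W, X}: total = 957
  {V, X}: total = 1012
  {V, Y}: total = 1012
  {W, Y}: total = 1034
  {Z, X}: total = 1047
  {Z, Y}: total = 1103
  {Z, V}: total = 1593
  {W, V}: total = 1632
  {Z, W}: total = 1729
Best pair: {X, Y} with total 817.

{X, Y}, total 817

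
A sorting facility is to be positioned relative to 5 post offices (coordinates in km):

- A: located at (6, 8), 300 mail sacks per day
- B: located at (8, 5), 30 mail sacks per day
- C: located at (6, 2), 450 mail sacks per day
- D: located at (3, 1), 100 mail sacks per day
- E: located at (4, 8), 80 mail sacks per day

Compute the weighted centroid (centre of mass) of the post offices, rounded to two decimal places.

(5.58, 4.36)

The minimiser of Σwᵢ‖p−pᵢ‖² is the weighted centroid p* = (Σwᵢpᵢ)/(Σwᵢ).
Σwᵢ = 960.
Σwᵢxᵢ = 300·6 + 30·8 + 450·6 + 100·3 + 80·4 = 5360.
Σwᵢyᵢ = 300·8 + 30·5 + 450·2 + 100·1 + 80·8 = 4190.
x* = 5360/960 = 5.58, y* = 4190/960 = 4.36.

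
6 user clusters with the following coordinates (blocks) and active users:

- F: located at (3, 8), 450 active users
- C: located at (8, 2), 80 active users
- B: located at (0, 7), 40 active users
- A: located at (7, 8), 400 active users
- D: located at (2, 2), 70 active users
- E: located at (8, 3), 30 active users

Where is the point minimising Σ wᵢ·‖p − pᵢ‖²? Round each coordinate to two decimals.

(4.83, 6.98)

The minimiser of Σwᵢ‖p−pᵢ‖² is the weighted centroid p* = (Σwᵢpᵢ)/(Σwᵢ).
Σwᵢ = 1070.
Σwᵢxᵢ = 450·3 + 80·8 + 40·0 + 400·7 + 70·2 + 30·8 = 5170.
Σwᵢyᵢ = 450·8 + 80·2 + 40·7 + 400·8 + 70·2 + 30·3 = 7470.
x* = 5170/1070 = 4.83, y* = 7470/1070 = 6.98.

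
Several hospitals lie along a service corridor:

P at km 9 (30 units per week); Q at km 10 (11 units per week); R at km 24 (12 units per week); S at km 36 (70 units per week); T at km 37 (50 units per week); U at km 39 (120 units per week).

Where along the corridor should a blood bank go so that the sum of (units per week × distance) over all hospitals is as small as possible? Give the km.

x = 37

For a sum of weighted absolute distances on a line, the optimum is the weighted median (not the mean). Total weight W = 293; half-weight = 146.5.
Sort by position and accumulate weight:
  km 9 (P, w=30) → cum 30
  km 10 (Q, w=11) → cum 41
  km 24 (R, w=12) → cum 53
  km 36 (S, w=70) → cum 123
  km 37 (T, w=50) → cum 173  ≥ 146.5 → median here
  km 39 (U, w=120) → cum 293
Optimal location: km 37.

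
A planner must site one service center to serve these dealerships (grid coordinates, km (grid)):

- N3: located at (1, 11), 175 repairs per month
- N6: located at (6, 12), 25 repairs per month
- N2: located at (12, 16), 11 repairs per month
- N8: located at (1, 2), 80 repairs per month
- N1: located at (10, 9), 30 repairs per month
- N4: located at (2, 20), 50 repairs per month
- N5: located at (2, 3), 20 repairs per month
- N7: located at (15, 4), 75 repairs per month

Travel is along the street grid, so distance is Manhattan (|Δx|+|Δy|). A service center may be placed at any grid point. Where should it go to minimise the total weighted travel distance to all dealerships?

(1, 11)

Manhattan distance separates: Σwᵢ(|x−xᵢ|+|y−yᵢ|) = Σwᵢ|x−xᵢ| + Σwᵢ|y−yᵢ|, so x and y are optimised independently as 1-D weighted medians.
Total weight W = 466; half = 233.
x-coordinate, sorted with cumulative weight:
  x=1 (N3, w=175) cum 175
  x=1 (N8, w=80) cum 255  ← median
  x=2 (N4, w=50) cum 305
  x=2 (N5, w=20) cum 325
  x=6 (N6, w=25) cum 350
  x=10 (N1, w=30) cum 380
  x=12 (N2, w=11) cum 391
  x=15 (N7, w=75) cum 466
⇒ x* = 1
y-coordinate, sorted with cumulative weight:
  y=2 (N8, w=80) cum 80
  y=3 (N5, w=20) cum 100
  y=4 (N7, w=75) cum 175
  y=9 (N1, w=30) cum 205
  y=11 (N3, w=175) cum 380  ← median
  y=12 (N6, w=25) cum 405
  y=16 (N2, w=11) cum 416
  y=20 (N4, w=50) cum 466
⇒ y* = 11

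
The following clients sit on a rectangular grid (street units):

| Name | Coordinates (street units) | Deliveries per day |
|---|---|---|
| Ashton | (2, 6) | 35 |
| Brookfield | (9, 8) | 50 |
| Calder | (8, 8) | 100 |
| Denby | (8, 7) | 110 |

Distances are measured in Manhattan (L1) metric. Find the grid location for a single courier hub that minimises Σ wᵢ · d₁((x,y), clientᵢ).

(8, 8)

Manhattan distance separates: Σwᵢ(|x−xᵢ|+|y−yᵢ|) = Σwᵢ|x−xᵢ| + Σwᵢ|y−yᵢ|, so x and y are optimised independently as 1-D weighted medians.
Total weight W = 295; half = 147.5.
x-coordinate, sorted with cumulative weight:
  x=2 (Ashton, w=35) cum 35
  x=8 (Calder, w=100) cum 135
  x=8 (Denby, w=110) cum 245  ← median
  x=9 (Brookfield, w=50) cum 295
⇒ x* = 8
y-coordinate, sorted with cumulative weight:
  y=6 (Ashton, w=35) cum 35
  y=7 (Denby, w=110) cum 145
  y=8 (Brookfield, w=50) cum 195  ← median
  y=8 (Calder, w=100) cum 295
⇒ y* = 8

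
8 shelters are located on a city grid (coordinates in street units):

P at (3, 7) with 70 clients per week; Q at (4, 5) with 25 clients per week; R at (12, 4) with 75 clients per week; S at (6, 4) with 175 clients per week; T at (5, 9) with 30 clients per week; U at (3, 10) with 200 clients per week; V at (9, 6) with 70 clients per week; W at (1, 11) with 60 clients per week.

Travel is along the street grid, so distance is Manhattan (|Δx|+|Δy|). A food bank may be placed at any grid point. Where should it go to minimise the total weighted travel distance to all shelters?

Manhattan distance separates: Σwᵢ(|x−xᵢ|+|y−yᵢ|) = Σwᵢ|x−xᵢ| + Σwᵢ|y−yᵢ|, so x and y are optimised independently as 1-D weighted medians.
Total weight W = 705; half = 352.5.
x-coordinate, sorted with cumulative weight:
  x=1 (W, w=60) cum 60
  x=3 (P, w=70) cum 130
  x=3 (U, w=200) cum 330
  x=4 (Q, w=25) cum 355  ← median
  x=5 (T, w=30) cum 385
  x=6 (S, w=175) cum 560
  x=9 (V, w=70) cum 630
  x=12 (R, w=75) cum 705
⇒ x* = 4
y-coordinate, sorted with cumulative weight:
  y=4 (R, w=75) cum 75
  y=4 (S, w=175) cum 250
  y=5 (Q, w=25) cum 275
  y=6 (V, w=70) cum 345
  y=7 (P, w=70) cum 415  ← median
  y=9 (T, w=30) cum 445
  y=10 (U, w=200) cum 645
  y=11 (W, w=60) cum 705
⇒ y* = 7

(4, 7)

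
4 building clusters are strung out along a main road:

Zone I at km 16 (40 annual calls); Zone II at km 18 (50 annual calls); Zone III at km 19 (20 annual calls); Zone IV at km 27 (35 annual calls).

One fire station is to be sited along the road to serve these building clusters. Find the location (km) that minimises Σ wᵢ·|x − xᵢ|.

x = 18

For a sum of weighted absolute distances on a line, the optimum is the weighted median (not the mean). Total weight W = 145; half-weight = 72.5.
Sort by position and accumulate weight:
  km 16 (Zone I, w=40) → cum 40
  km 18 (Zone II, w=50) → cum 90  ≥ 72.5 → median here
  km 19 (Zone III, w=20) → cum 110
  km 27 (Zone IV, w=35) → cum 145
Optimal location: km 18.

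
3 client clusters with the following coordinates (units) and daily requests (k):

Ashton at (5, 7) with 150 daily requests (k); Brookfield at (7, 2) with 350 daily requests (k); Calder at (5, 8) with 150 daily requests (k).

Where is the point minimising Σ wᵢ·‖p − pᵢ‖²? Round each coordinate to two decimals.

The minimiser of Σwᵢ‖p−pᵢ‖² is the weighted centroid p* = (Σwᵢpᵢ)/(Σwᵢ).
Σwᵢ = 650.
Σwᵢxᵢ = 150·5 + 350·7 + 150·5 = 3950.
Σwᵢyᵢ = 150·7 + 350·2 + 150·8 = 2950.
x* = 3950/650 = 6.08, y* = 2950/650 = 4.54.

(6.08, 4.54)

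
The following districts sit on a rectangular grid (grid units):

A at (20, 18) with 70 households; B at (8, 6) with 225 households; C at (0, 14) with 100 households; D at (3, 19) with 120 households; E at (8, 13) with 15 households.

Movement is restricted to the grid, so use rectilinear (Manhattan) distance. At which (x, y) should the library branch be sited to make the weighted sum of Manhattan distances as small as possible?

Manhattan distance separates: Σwᵢ(|x−xᵢ|+|y−yᵢ|) = Σwᵢ|x−xᵢ| + Σwᵢ|y−yᵢ|, so x and y are optimised independently as 1-D weighted medians.
Total weight W = 530; half = 265.
x-coordinate, sorted with cumulative weight:
  x=0 (C, w=100) cum 100
  x=3 (D, w=120) cum 220
  x=8 (B, w=225) cum 445  ← median
  x=8 (E, w=15) cum 460
  x=20 (A, w=70) cum 530
⇒ x* = 8
y-coordinate, sorted with cumulative weight:
  y=6 (B, w=225) cum 225
  y=13 (E, w=15) cum 240
  y=14 (C, w=100) cum 340  ← median
  y=18 (A, w=70) cum 410
  y=19 (D, w=120) cum 530
⇒ y* = 14

(8, 14)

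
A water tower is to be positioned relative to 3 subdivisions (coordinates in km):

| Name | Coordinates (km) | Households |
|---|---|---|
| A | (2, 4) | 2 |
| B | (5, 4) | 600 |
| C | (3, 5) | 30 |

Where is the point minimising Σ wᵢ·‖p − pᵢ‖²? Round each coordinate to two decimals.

The minimiser of Σwᵢ‖p−pᵢ‖² is the weighted centroid p* = (Σwᵢpᵢ)/(Σwᵢ).
Σwᵢ = 632.
Σwᵢxᵢ = 2·2 + 600·5 + 30·3 = 3094.
Σwᵢyᵢ = 2·4 + 600·4 + 30·5 = 2558.
x* = 3094/632 = 4.90, y* = 2558/632 = 4.05.

(4.90, 4.05)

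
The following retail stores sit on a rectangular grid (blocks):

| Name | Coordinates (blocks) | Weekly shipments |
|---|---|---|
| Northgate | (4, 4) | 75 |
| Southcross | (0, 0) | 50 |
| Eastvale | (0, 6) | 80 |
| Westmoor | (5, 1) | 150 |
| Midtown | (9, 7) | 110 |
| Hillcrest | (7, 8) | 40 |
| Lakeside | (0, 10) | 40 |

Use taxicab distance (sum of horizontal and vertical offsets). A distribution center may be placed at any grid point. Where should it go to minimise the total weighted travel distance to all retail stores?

(5, 4)

Manhattan distance separates: Σwᵢ(|x−xᵢ|+|y−yᵢ|) = Σwᵢ|x−xᵢ| + Σwᵢ|y−yᵢ|, so x and y are optimised independently as 1-D weighted medians.
Total weight W = 545; half = 272.5.
x-coordinate, sorted with cumulative weight:
  x=0 (Southcross, w=50) cum 50
  x=0 (Eastvale, w=80) cum 130
  x=0 (Lakeside, w=40) cum 170
  x=4 (Northgate, w=75) cum 245
  x=5 (Westmoor, w=150) cum 395  ← median
  x=7 (Hillcrest, w=40) cum 435
  x=9 (Midtown, w=110) cum 545
⇒ x* = 5
y-coordinate, sorted with cumulative weight:
  y=0 (Southcross, w=50) cum 50
  y=1 (Westmoor, w=150) cum 200
  y=4 (Northgate, w=75) cum 275  ← median
  y=6 (Eastvale, w=80) cum 355
  y=7 (Midtown, w=110) cum 465
  y=8 (Hillcrest, w=40) cum 505
  y=10 (Lakeside, w=40) cum 545
⇒ y* = 4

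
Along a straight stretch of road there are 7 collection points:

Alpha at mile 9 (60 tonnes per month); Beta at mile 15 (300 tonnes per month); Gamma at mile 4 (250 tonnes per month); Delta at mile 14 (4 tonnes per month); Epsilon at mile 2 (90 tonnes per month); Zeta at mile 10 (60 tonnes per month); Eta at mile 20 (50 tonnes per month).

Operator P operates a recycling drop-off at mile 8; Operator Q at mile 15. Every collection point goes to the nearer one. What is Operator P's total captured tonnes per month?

460

The indifferent point is the midpoint (8+15)/2 = 11.5; collection points left of it (closer to Operator P at 8) go to Operator P, those right go to Operator Q.
  Epsilon at 2 (w=90) → Operator P
  Gamma at 4 (w=250) → Operator P
  Alpha at 9 (w=60) → Operator P
  Zeta at 10 (w=60) → Operator P
  Delta at 14 (w=4) → Operator Q
  Beta at 15 (w=300) → Operator Q
  Eta at 20 (w=50) → Operator Q
Operator P captures 460; Operator Q captures 354.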